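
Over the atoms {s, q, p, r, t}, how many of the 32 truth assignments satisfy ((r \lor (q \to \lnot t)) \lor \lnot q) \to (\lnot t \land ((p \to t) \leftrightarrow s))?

Initial set: {(((r \lor (q \to \lnot t)) \lor \lnot q) \to (\lnot t \land ((p \to t) \leftrightarrow s)))}.
(((r \lor (q \to \lnot t)) \lor \lnot q) \to (\lnot t \land ((p \to t) \leftrightarrow s))): β-rule — branch into \lnot ((r \lor (q \to \lnot t)) \lor \lnot q)  //  (\lnot t \land ((p \to t) \leftrightarrow s)).
  branch 1 (add \lnot ((r \lor (q \to \lnot t)) \lor \lnot q)):
    \lnot ((r \lor (q \to \lnot t)) \lor \lnot q): α-rule — add \lnot (r \lor (q \to \lnot t)), \lnot \lnot q.
    \lnot (r \lor (q \to \lnot t)): α-rule — add \lnot r, \lnot (q \to \lnot t).
    \lnot (q \to \lnot t): α-rule — add q, \lnot \lnot t.
    ○ open, literals {q=1, r=0, t=1}.
  branch 2 (add (\lnot t \land ((p \to t) \leftrightarrow s))):
    (\lnot t \land ((p \to t) \leftrightarrow s)): α-rule — add \lnot t, ((p \to t) \leftrightarrow s).
    ((p \to t) \leftrightarrow s): β-rule — branch into (p \to t), s  //  \lnot (p \to t), \lnot s.
      branch 2.1 (add (p \to t), s):
        (p \to t): β-rule — branch into \lnot p  //  t.
          branch 2.1.1 (add \lnot p):
            ○ open, literals {p=0, s=1, t=0}.
          branch 2.1.2 (add t):
            × closes — contains both t and \lnot t.
      branch 2.2 (add \lnot (p \to t), \lnot s):
        \lnot (p \to t): α-rule — add p, \lnot t.
        ○ open, literals {p=1, s=0, t=0}.
1 branch closed, 3 open.
Each open branch fixes some atoms; the unmentioned ones are free. Counting distinct full assignments: branch {q=1, r=0, t=1} (s, p) contributes 4 new; branch {p=0, s=1, t=0} (q, r) contributes 4 new; branch {p=1, s=0, t=0} (q, r) contributes 4 new. Total: 12.

12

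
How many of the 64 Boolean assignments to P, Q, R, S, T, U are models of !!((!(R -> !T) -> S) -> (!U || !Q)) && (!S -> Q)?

34

Initial set: {(!!((!(R -> !T) -> S) -> (!U || !Q)) && (!S -> Q))}.
(!!((!(R -> !T) -> S) -> (!U || !Q)) && (!S -> Q)): α-rule — add !!((!(R -> !T) -> S) -> (!U || !Q)), (!S -> Q).
!!((!(R -> !T) -> S) -> (!U || !Q)): drop double negation, giving ((!(R -> !T) -> S) -> (!U || !Q)).
(!S -> Q): β-rule — branch into !!S  //  Q.
  branch 1 (add !!S):
    ((!(R -> !T) -> S) -> (!U || !Q)): β-rule — branch into !(!(R -> !T) -> S)  //  (!U || !Q).
      branch 1.1 (add !(!(R -> !T) -> S)):
        !(!(R -> !T) -> S): α-rule — add !(R -> !T), !S.
        × closes — contains both S and !S.
      branch 1.2 (add (!U || !Q)):
        (!U || !Q): β-rule — branch into !U  //  !Q.
          branch 1.2.1 (add !U):
            ○ open, literals {S=true, U=false}.
          branch 1.2.2 (add !Q):
            ○ open, literals {Q=false, S=true}.
  branch 2 (add Q):
    ((!(R -> !T) -> S) -> (!U || !Q)): β-rule — branch into !(!(R -> !T) -> S)  //  (!U || !Q).
      branch 2.1 (add !(!(R -> !T) -> S)):
        !(!(R -> !T) -> S): α-rule — add !(R -> !T), !S.
        !(R -> !T): α-rule — add R, !!T.
        ○ open, literals {Q=true, R=true, S=false, T=true}.
      branch 2.2 (add (!U || !Q)):
        (!U || !Q): β-rule — branch into !U  //  !Q.
          branch 2.2.1 (add !U):
            ○ open, literals {Q=true, U=false}.
          branch 2.2.2 (add !Q):
            × closes — contains both Q and !Q.
2 branches closed, 4 open.
Each open branch fixes some atoms; the unmentioned ones are free. Counting distinct full assignments: branch {S=true, U=false} (P, Q, R, T) contributes 16 new; branch {Q=false, S=true} (P, R, T, U) contributes 8 new; branch {Q=true, R=true, S=false, T=true} (P, U) contributes 4 new; branch {Q=true, U=false} (P, R, S, T) contributes 6 new. Total: 34.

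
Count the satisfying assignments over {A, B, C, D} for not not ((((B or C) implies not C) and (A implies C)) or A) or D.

14

Initial set: {(not not ((((B or C) implies not C) and (A implies C)) or A) or D)}.
(not not ((((B or C) implies not C) and (A implies C)) or A) or D): β-rule — branch into not not ((((B or C) implies not C) and (A implies C)) or A)  //  D.
  branch 1 (add not not ((((B or C) implies not C) and (A implies C)) or A)):
    not not ((((B or C) implies not C) and (A implies C)) or A): drop double negation, giving ((((B or C) implies not C) and (A implies C)) or A).
    ((((B or C) implies not C) and (A implies C)) or A): β-rule — branch into (((B or C) implies not C) and (A implies C))  //  A.
      branch 1.1 (add (((B or C) implies not C) and (A implies C))):
        (((B or C) implies not C) and (A implies C)): α-rule — add ((B or C) implies not C), (A implies C).
        ((B or C) implies not C): β-rule — branch into not (B or C)  //  not C.
          branch 1.1.1 (add not (B or C)):
            not (B or C): α-rule — add not B, not C.
            (A implies C): β-rule — branch into not A  //  C.
              branch 1.1.1.1 (add not A):
                ○ open, literals {A=0, B=0, C=0}.
              branch 1.1.1.2 (add C):
                × closes — contains both C and not C.
          branch 1.1.2 (add not C):
            (A implies C): β-rule — branch into not A  //  C.
              branch 1.1.2.1 (add not A):
                ○ open, literals {A=0, C=0}.
              branch 1.1.2.2 (add C):
                × closes — contains both C and not C.
      branch 1.2 (add A):
        ○ open, literals {A=1}.
  branch 2 (add D):
    ○ open, literals {D=1}.
2 branches closed, 4 open.
Each open branch fixes some atoms; the unmentioned ones are free. Counting distinct full assignments: branch {A=0, B=0, C=0} (D) contributes 2 new; branch {A=0, C=0} (B, D) contributes 2 new; branch {A=1} (B, C, D) contributes 8 new; branch {D=1} (A, B, C) contributes 2 new. Total: 14.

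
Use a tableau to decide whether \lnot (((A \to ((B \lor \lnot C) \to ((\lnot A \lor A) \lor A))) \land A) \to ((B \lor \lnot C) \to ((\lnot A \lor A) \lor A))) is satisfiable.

Initial set: {\lnot (((A \to ((B \lor \lnot C) \to ((\lnot A \lor A) \lor A))) \land A) \to ((B \lor \lnot C) \to ((\lnot A \lor A) \lor A)))}.
\lnot (((A \to ((B \lor \lnot C) \to ((\lnot A \lor A) \lor A))) \land A) \to ((B \lor \lnot C) \to ((\lnot A \lor A) \lor A))): α-rule — add ((A \to ((B \lor \lnot C) \to ((\lnot A \lor A) \lor A))) \land A), \lnot ((B \lor \lnot C) \to ((\lnot A \lor A) \lor A)).
((A \to ((B \lor \lnot C) \to ((\lnot A \lor A) \lor A))) \land A): α-rule — add (A \to ((B \lor \lnot C) \to ((\lnot A \lor A) \lor A))), A.
\lnot ((B \lor \lnot C) \to ((\lnot A \lor A) \lor A)): α-rule — add (B \lor \lnot C), \lnot ((\lnot A \lor A) \lor A).
\lnot ((\lnot A \lor A) \lor A): α-rule — add \lnot (\lnot A \lor A), \lnot A.
× closes — contains both A and \lnot A.
All 1 branch closes.
Every branch closed; the formula is unsatisfiable.

Unsatisfiable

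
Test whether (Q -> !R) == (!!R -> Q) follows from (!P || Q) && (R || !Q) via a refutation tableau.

Initial set: {((!P || Q) && (R || !Q)); !((Q -> !R) == (!!R -> Q))}.
((!P || Q) && (R || !Q)): α-rule — add (!P || Q), (R || !Q).
!((Q -> !R) == (!!R -> Q)): β-rule — branch into (Q -> !R), !(!!R -> Q)  //  !(Q -> !R), (!!R -> Q).
  branch 1 (add (Q -> !R), !(!!R -> Q)):
    !(!!R -> Q): α-rule — add !!R, !Q.
    !!R: drop double negation, giving R.
    (!P || Q): β-rule — branch into !P  //  Q.
      branch 1.1 (add !P):
        (R || !Q): β-rule — branch into R  //  !Q.
          branch 1.1.1 (add R):
            (Q -> !R): β-rule — branch into !Q  //  !R.
              branch 1.1.1.1 (add !Q):
                ○ open, literals {P=F, Q=F, R=T}.
              branch 1.1.1.2 (add !R):
                × closes — contains both R and !R.
          branch 1.1.2 (add !Q):
            (Q -> !R): β-rule — branch into !Q  //  !R.
              branch 1.1.2.1 (add !Q):
                ○ open, literals {P=F, Q=F, R=T}.
              branch 1.1.2.2 (add !R):
                × closes — contains both R and !R.
      branch 1.2 (add Q):
        × closes — contains both Q and !Q.
  branch 2 (add !(Q -> !R), (!!R -> Q)):
    !(Q -> !R): α-rule — add Q, !!R.
    (!P || Q): β-rule — branch into !P  //  Q.
      branch 2.1 (add !P):
        (R || !Q): β-rule — branch into R  //  !Q.
          branch 2.1.1 (add R):
            (!!R -> Q): β-rule — branch into !!!R  //  Q.
              branch 2.1.1.1 (add !!!R):
                !!!R: drop double negation, giving !R.
                × closes — contains both R and !R.
              branch 2.1.1.2 (add Q):
                ○ open, literals {P=F, Q=T, R=T}.
          branch 2.1.2 (add !Q):
            × closes — contains both Q and !Q.
      branch 2.2 (add Q):
        (R || !Q): β-rule — branch into R  //  !Q.
          branch 2.2.1 (add R):
            (!!R -> Q): β-rule — branch into !!!R  //  Q.
              branch 2.2.1.1 (add !!!R):
                !!!R: drop double negation, giving !R.
                × closes — contains both R and !R.
              branch 2.2.1.2 (add Q):
                ○ open, literals {Q=T, R=T}.
          branch 2.2.2 (add !Q):
            × closes — contains both Q and !Q.
7 branches closed, 4 open.
An open branch gives a countermodel: P=F, Q=F, R=T (unmentioned atoms arbitrary); the premises hold there but the conclusion fails.

No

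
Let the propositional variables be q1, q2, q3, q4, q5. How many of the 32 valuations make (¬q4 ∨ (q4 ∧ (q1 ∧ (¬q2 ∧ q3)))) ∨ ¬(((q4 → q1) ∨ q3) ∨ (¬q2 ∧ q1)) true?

Initial set: {T ((¬q4 ∨ (q4 ∧ (q1 ∧ (¬q2 ∧ q3)))) ∨ ¬(((q4 → q1) ∨ q3) ∨ (¬q2 ∧ q1)))}.
T ((¬q4 ∨ (q4 ∧ (q1 ∧ (¬q2 ∧ q3)))) ∨ ¬(((q4 → q1) ∨ q3) ∨ (¬q2 ∧ q1))): β-rule — branch into T (¬q4 ∨ (q4 ∧ (q1 ∧ (¬q2 ∧ q3))))  //  T ¬(((q4 → q1) ∨ q3) ∨ (¬q2 ∧ q1)).
  branch 1 (add T (¬q4 ∨ (q4 ∧ (q1 ∧ (¬q2 ∧ q3))))):
    T (¬q4 ∨ (q4 ∧ (q1 ∧ (¬q2 ∧ q3)))): β-rule — branch into T ¬q4  //  T (q4 ∧ (q1 ∧ (¬q2 ∧ q3))).
      branch 1.1 (add T ¬q4):
        ○ open, literals {q4=false}.
      branch 1.2 (add T (q4 ∧ (q1 ∧ (¬q2 ∧ q3)))):
        T (q4 ∧ (q1 ∧ (¬q2 ∧ q3))): α-rule — add T q4, T (q1 ∧ (¬q2 ∧ q3)).
        T (q1 ∧ (¬q2 ∧ q3)): α-rule — add T q1, T (¬q2 ∧ q3).
        T (¬q2 ∧ q3): α-rule — add T ¬q2, T q3.
        ○ open, literals {q1=true, q2=false, q3=true, q4=true}.
  branch 2 (add T ¬(((q4 → q1) ∨ q3) ∨ (¬q2 ∧ q1))):
    T ¬(((q4 → q1) ∨ q3) ∨ (¬q2 ∧ q1)): α-rule — add F ((q4 → q1) ∨ q3), F (¬q2 ∧ q1).
    F ((q4 → q1) ∨ q3): α-rule — add F (q4 → q1), F q3.
    F (q4 → q1): α-rule — add T q4, F q1.
    F (¬q2 ∧ q1): β-rule — branch into F ¬q2  //  F q1.
      branch 2.1 (add F ¬q2):
        ○ open, literals {q1=false, q2=true, q3=false, q4=true}.
      branch 2.2 (add F q1):
        ○ open, literals {q1=false, q3=false, q4=true}.
0 branches closed, 4 open.
Each open branch fixes some atoms; the unmentioned ones are free. Counting distinct full assignments: branch {q4=false} (q1, q2, q3, q5) contributes 16 new; branch {q1=true, q2=false, q3=true, q4=true} (q5) contributes 2 new; branch {q1=false, q2=true, q3=false, q4=true} (q5) contributes 2 new; branch {q1=false, q3=false, q4=true} (q2, q5) contributes 2 new. Total: 22.

22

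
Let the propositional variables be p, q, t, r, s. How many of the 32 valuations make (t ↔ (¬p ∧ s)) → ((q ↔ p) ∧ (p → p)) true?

Initial set: {T ((t ↔ (¬p ∧ s)) → ((q ↔ p) ∧ (p → p)))}.
T ((t ↔ (¬p ∧ s)) → ((q ↔ p) ∧ (p → p))): β-rule — branch into F (t ↔ (¬p ∧ s))  //  T ((q ↔ p) ∧ (p → p)).
  branch 1 (add F (t ↔ (¬p ∧ s))):
    F (t ↔ (¬p ∧ s)): β-rule — branch into T t, F (¬p ∧ s)  //  F t, T (¬p ∧ s).
      branch 1.1 (add T t, F (¬p ∧ s)):
        F (¬p ∧ s): β-rule — branch into F ¬p  //  F s.
          branch 1.1.1 (add F ¬p):
            ○ open, literals {p=1, t=1}.
          branch 1.1.2 (add F s):
            ○ open, literals {s=0, t=1}.
      branch 1.2 (add F t, T (¬p ∧ s)):
        T (¬p ∧ s): α-rule — add T ¬p, T s.
        ○ open, literals {p=0, s=1, t=0}.
  branch 2 (add T ((q ↔ p) ∧ (p → p))):
    T ((q ↔ p) ∧ (p → p)): α-rule — add T (q ↔ p), T (p → p).
    T (q ↔ p): β-rule — branch into T q, T p  //  F q, F p.
      branch 2.1 (add T q, T p):
        T (p → p): β-rule — branch into F p  //  T p.
          branch 2.1.1 (add F p):
            × closes — contains both p and ¬p.
          branch 2.1.2 (add T p):
            ○ open, literals {p=1, q=1}.
      branch 2.2 (add F q, F p):
        T (p → p): β-rule — branch into F p  //  T p.
          branch 2.2.1 (add F p):
            ○ open, literals {p=0, q=0}.
          branch 2.2.2 (add T p):
            × closes — contains both p and ¬p.
2 branches closed, 5 open.
Each open branch fixes some atoms; the unmentioned ones are free. Counting distinct full assignments: branch {p=1, t=1} (q, r, s) contributes 8 new; branch {s=0, t=1} (p, q, r) contributes 4 new; branch {p=0, s=1, t=0} (q, r) contributes 4 new; branch {p=1, q=1} (t, r, s) contributes 4 new; branch {p=0, q=0} (t, r, s) contributes 4 new. Total: 24.

24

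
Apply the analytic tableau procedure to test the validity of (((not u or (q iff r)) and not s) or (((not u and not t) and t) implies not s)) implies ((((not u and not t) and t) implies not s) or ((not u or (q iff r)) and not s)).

Valid

Assume the negation and expand:
Initial set: {F ((((not u or (q iff r)) and not s) or (((not u and not t) and t) implies not s)) implies ((((not u and not t) and t) implies not s) or ((not u or (q iff r)) and not s)))}.
F ((((not u or (q iff r)) and not s) or (((not u and not t) and t) implies not s)) implies ((((not u and not t) and t) implies not s) or ((not u or (q iff r)) and not s))): α-rule — add T (((not u or (q iff r)) and not s) or (((not u and not t) and t) implies not s)), F ((((not u and not t) and t) implies not s) or ((not u or (q iff r)) and not s)).
F ((((not u and not t) and t) implies not s) or ((not u or (q iff r)) and not s)): α-rule — add F (((not u and not t) and t) implies not s), F ((not u or (q iff r)) and not s).
F (((not u and not t) and t) implies not s): α-rule — add T ((not u and not t) and t), F not s.
T ((not u and not t) and t): α-rule — add T (not u and not t), T t.
T (not u and not t): α-rule — add T not u, T not t.
× closes — contains both t and not t.
All 1 branch closes.
Every branch closed, so the negation is unsatisfiable and the formula is valid.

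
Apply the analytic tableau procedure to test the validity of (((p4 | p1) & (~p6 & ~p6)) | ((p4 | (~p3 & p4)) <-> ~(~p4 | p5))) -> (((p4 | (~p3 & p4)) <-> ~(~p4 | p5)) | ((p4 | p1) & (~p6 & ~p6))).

Assume the negation and expand:
Initial set: {~((((p4 | p1) & (~p6 & ~p6)) | ((p4 | (~p3 & p4)) <-> ~(~p4 | p5))) -> (((p4 | (~p3 & p4)) <-> ~(~p4 | p5)) | ((p4 | p1) & (~p6 & ~p6))))}.
~((((p4 | p1) & (~p6 & ~p6)) | ((p4 | (~p3 & p4)) <-> ~(~p4 | p5))) -> (((p4 | (~p3 & p4)) <-> ~(~p4 | p5)) | ((p4 | p1) & (~p6 & ~p6)))): α-rule — add (((p4 | p1) & (~p6 & ~p6)) | ((p4 | (~p3 & p4)) <-> ~(~p4 | p5))), ~(((p4 | (~p3 & p4)) <-> ~(~p4 | p5)) | ((p4 | p1) & (~p6 & ~p6))).
~(((p4 | (~p3 & p4)) <-> ~(~p4 | p5)) | ((p4 | p1) & (~p6 & ~p6))): α-rule — add ~((p4 | (~p3 & p4)) <-> ~(~p4 | p5)), ~((p4 | p1) & (~p6 & ~p6)).
(((p4 | p1) & (~p6 & ~p6)) | ((p4 | (~p3 & p4)) <-> ~(~p4 | p5))): β-rule — branch into ((p4 | p1) & (~p6 & ~p6))  //  ((p4 | (~p3 & p4)) <-> ~(~p4 | p5)).
  branch 1 (add ((p4 | p1) & (~p6 & ~p6))):
    ((p4 | p1) & (~p6 & ~p6)): α-rule — add (p4 | p1), (~p6 & ~p6).
    (~p6 & ~p6): α-rule — add ~p6, ~p6.
    ~((p4 | (~p3 & p4)) <-> ~(~p4 | p5)): β-rule — branch into (p4 | (~p3 & p4)), ~~(~p4 | p5)  //  ~(p4 | (~p3 & p4)), ~(~p4 | p5).
      branch 1.1 (add (p4 | (~p3 & p4)), ~~(~p4 | p5)):
        ~((p4 | p1) & (~p6 & ~p6)): β-rule — branch into ~(p4 | p1)  //  ~(~p6 & ~p6).
          branch 1.1.1 (add ~(p4 | p1)):
            ~(p4 | p1): α-rule — add ~p4, ~p1.
            (p4 | p1): β-rule — branch into p4  //  p1.
              branch 1.1.1.1 (add p4):
                × closes — contains both p4 and ~p4.
              branch 1.1.1.2 (add p1):
                × closes — contains both p1 and ~p1.
          branch 1.1.2 (add ~(~p6 & ~p6)):
            (p4 | p1): β-rule — branch into p4  //  p1.
              branch 1.1.2.1 (add p4):
                (p4 | (~p3 & p4)): β-rule — branch into p4  //  (~p3 & p4).
                  branch 1.1.2.1.1 (add p4):
                    ~~(~p4 | p5): β-rule — branch into ~p4  //  p5.
                      branch 1.1.2.1.1.1 (add ~p4):
                        × closes — contains both p4 and ~p4.
                      branch 1.1.2.1.1.2 (add p5):
                        ~(~p6 & ~p6): β-rule — branch into ~~p6  //  ~~p6.
                          branch 1.1.2.1.1.2.1 (add ~~p6):
                            × closes — contains both p6 and ~p6.
                          branch 1.1.2.1.1.2.2 (add ~~p6):
                            × closes — contains both p6 and ~p6.
                  branch 1.1.2.1.2 (add (~p3 & p4)):
                    (~p3 & p4): α-rule — add ~p3, p4.
                    ~~(~p4 | p5): β-rule — branch into ~p4  //  p5.
                      branch 1.1.2.1.2.1 (add ~p4):
                        × closes — contains both p4 and ~p4.
                      branch 1.1.2.1.2.2 (add p5):
                        ~(~p6 & ~p6): β-rule — branch into ~~p6  //  ~~p6.
                          branch 1.1.2.1.2.2.1 (add ~~p6):
                            × closes — contains both p6 and ~p6.
                          branch 1.1.2.1.2.2.2 (add ~~p6):
                            × closes — contains both p6 and ~p6.
              branch 1.1.2.2 (add p1):
                (p4 | (~p3 & p4)): β-rule — branch into p4  //  (~p3 & p4).
                  branch 1.1.2.2.1 (add p4):
                    ~~(~p4 | p5): β-rule — branch into ~p4  //  p5.
                      branch 1.1.2.2.1.1 (add ~p4):
                        × closes — contains both p4 and ~p4.
                      branch 1.1.2.2.1.2 (add p5):
                        ~(~p6 & ~p6): β-rule — branch into ~~p6  //  ~~p6.
                          branch 1.1.2.2.1.2.1 (add ~~p6):
                            × closes — contains both p6 and ~p6.
                          branch 1.1.2.2.1.2.2 (add ~~p6):
                            × closes — contains both p6 and ~p6.
                  branch 1.1.2.2.2 (add (~p3 & p4)):
                    (~p3 & p4): α-rule — add ~p3, p4.
                    ~~(~p4 | p5): β-rule — branch into ~p4  //  p5.
                      branch 1.1.2.2.2.1 (add ~p4):
                        × closes — contains both p4 and ~p4.
                      branch 1.1.2.2.2.2 (add p5):
                        ~(~p6 & ~p6): β-rule — branch into ~~p6  //  ~~p6.
                          branch 1.1.2.2.2.2.1 (add ~~p6):
                            × closes — contains both p6 and ~p6.
                          branch 1.1.2.2.2.2.2 (add ~~p6):
                            × closes — contains both p6 and ~p6.
      branch 1.2 (add ~(p4 | (~p3 & p4)), ~(~p4 | p5)):
        ~(p4 | (~p3 & p4)): α-rule — add ~p4, ~(~p3 & p4).
        ~(~p4 | p5): α-rule — add ~~p4, ~p5.
        × closes — contains both p4 and ~p4.
  branch 2 (add ((p4 | (~p3 & p4)) <-> ~(~p4 | p5))):
    ~((p4 | (~p3 & p4)) <-> ~(~p4 | p5)): β-rule — branch into (p4 | (~p3 & p4)), ~~(~p4 | p5)  //  ~(p4 | (~p3 & p4)), ~(~p4 | p5).
      branch 2.1 (add (p4 | (~p3 & p4)), ~~(~p4 | p5)):
        ~((p4 | p1) & (~p6 & ~p6)): β-rule — branch into ~(p4 | p1)  //  ~(~p6 & ~p6).
          branch 2.1.1 (add ~(p4 | p1)):
            ~(p4 | p1): α-rule — add ~p4, ~p1.
            ((p4 | (~p3 & p4)) <-> ~(~p4 | p5)): β-rule — branch into (p4 | (~p3 & p4)), ~(~p4 | p5)  //  ~(p4 | (~p3 & p4)), ~~(~p4 | p5).
              branch 2.1.1.1 (add (p4 | (~p3 & p4)), ~(~p4 | p5)):
                ~(~p4 | p5): α-rule — add ~~p4, ~p5.
                × closes — contains both p4 and ~p4.
              branch 2.1.1.2 (add ~(p4 | (~p3 & p4)), ~~(~p4 | p5)):
                ~(p4 | (~p3 & p4)): α-rule — add ~p4, ~(~p3 & p4).
                (p4 | (~p3 & p4)): β-rule — branch into p4  //  (~p3 & p4).
                  branch 2.1.1.2.1 (add p4):
                    × closes — contains both p4 and ~p4.
                  branch 2.1.1.2.2 (add (~p3 & p4)):
                    (~p3 & p4): α-rule — add ~p3, p4.
                    × closes — contains both p4 and ~p4.
          branch 2.1.2 (add ~(~p6 & ~p6)):
            ((p4 | (~p3 & p4)) <-> ~(~p4 | p5)): β-rule — branch into (p4 | (~p3 & p4)), ~(~p4 | p5)  //  ~(p4 | (~p3 & p4)), ~~(~p4 | p5).
              branch 2.1.2.1 (add (p4 | (~p3 & p4)), ~(~p4 | p5)):
                ~(~p4 | p5): α-rule — add ~~p4, ~p5.
                (p4 | (~p3 & p4)): β-rule — branch into p4  //  (~p3 & p4).
                  branch 2.1.2.1.1 (add p4):
                    ~~(~p4 | p5): β-rule — branch into ~p4  //  p5.
                      branch 2.1.2.1.1.1 (add ~p4):
                        × closes — contains both p4 and ~p4.
                      branch 2.1.2.1.1.2 (add p5):
                        × closes — contains both p5 and ~p5.
                  branch 2.1.2.1.2 (add (~p3 & p4)):
                    (~p3 & p4): α-rule — add ~p3, p4.
                    ~~(~p4 | p5): β-rule — branch into ~p4  //  p5.
                      branch 2.1.2.1.2.1 (add ~p4):
                        × closes — contains both p4 and ~p4.
                      branch 2.1.2.1.2.2 (add p5):
                        × closes — contains both p5 and ~p5.
              branch 2.1.2.2 (add ~(p4 | (~p3 & p4)), ~~(~p4 | p5)):
                ~(p4 | (~p3 & p4)): α-rule — add ~p4, ~(~p3 & p4).
                (p4 | (~p3 & p4)): β-rule — branch into p4  //  (~p3 & p4).
                  branch 2.1.2.2.1 (add p4):
                    × closes — contains both p4 and ~p4.
                  branch 2.1.2.2.2 (add (~p3 & p4)):
                    (~p3 & p4): α-rule — add ~p3, p4.
                    × closes — contains both p4 and ~p4.
      branch 2.2 (add ~(p4 | (~p3 & p4)), ~(~p4 | p5)):
        ~(p4 | (~p3 & p4)): α-rule — add ~p4, ~(~p3 & p4).
        ~(~p4 | p5): α-rule — add ~~p4, ~p5.
        × closes — contains both p4 and ~p4.
All 25 branches close.
Every branch closed, so the negation is unsatisfiable and the formula is valid.

Valid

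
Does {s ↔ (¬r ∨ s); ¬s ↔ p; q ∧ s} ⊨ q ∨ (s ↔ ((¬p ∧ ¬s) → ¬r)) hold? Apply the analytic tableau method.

Yes

Initial set: {(s ↔ (¬r ∨ s)); (¬s ↔ p); (q ∧ s); ¬(q ∨ (s ↔ ((¬p ∧ ¬s) → ¬r)))}.
(q ∧ s): α-rule — add q, s.
¬(q ∨ (s ↔ ((¬p ∧ ¬s) → ¬r))): α-rule — add ¬q, ¬(s ↔ ((¬p ∧ ¬s) → ¬r)).
× closes — contains both q and ¬q.
All 1 branch closes.
Every branch closed, so the premises entail the conclusion.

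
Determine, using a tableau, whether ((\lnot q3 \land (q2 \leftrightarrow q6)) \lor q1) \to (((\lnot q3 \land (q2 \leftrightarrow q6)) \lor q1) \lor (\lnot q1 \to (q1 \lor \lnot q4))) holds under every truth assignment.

Assume the negation and expand:
Initial set: {\lnot (((\lnot q3 \land (q2 \leftrightarrow q6)) \lor q1) \to (((\lnot q3 \land (q2 \leftrightarrow q6)) \lor q1) \lor (\lnot q1 \to (q1 \lor \lnot q4))))}.
\lnot (((\lnot q3 \land (q2 \leftrightarrow q6)) \lor q1) \to (((\lnot q3 \land (q2 \leftrightarrow q6)) \lor q1) \lor (\lnot q1 \to (q1 \lor \lnot q4)))): α-rule — add ((\lnot q3 \land (q2 \leftrightarrow q6)) \lor q1), \lnot (((\lnot q3 \land (q2 \leftrightarrow q6)) \lor q1) \lor (\lnot q1 \to (q1 \lor \lnot q4))).
\lnot (((\lnot q3 \land (q2 \leftrightarrow q6)) \lor q1) \lor (\lnot q1 \to (q1 \lor \lnot q4))): α-rule — add \lnot ((\lnot q3 \land (q2 \leftrightarrow q6)) \lor q1), \lnot (\lnot q1 \to (q1 \lor \lnot q4)).
\lnot ((\lnot q3 \land (q2 \leftrightarrow q6)) \lor q1): α-rule — add \lnot (\lnot q3 \land (q2 \leftrightarrow q6)), \lnot q1.
\lnot (\lnot q1 \to (q1 \lor \lnot q4)): α-rule — add \lnot q1, \lnot (q1 \lor \lnot q4).
\lnot (q1 \lor \lnot q4): α-rule — add \lnot q1, \lnot \lnot q4.
((\lnot q3 \land (q2 \leftrightarrow q6)) \lor q1): β-rule — branch into (\lnot q3 \land (q2 \leftrightarrow q6))  //  q1.
  branch 1 (add (\lnot q3 \land (q2 \leftrightarrow q6))):
    (\lnot q3 \land (q2 \leftrightarrow q6)): α-rule — add \lnot q3, (q2 \leftrightarrow q6).
    \lnot (\lnot q3 \land (q2 \leftrightarrow q6)): β-rule — branch into \lnot \lnot q3  //  \lnot (q2 \leftrightarrow q6).
      branch 1.1 (add \lnot \lnot q3):
        × closes — contains both q3 and \lnot q3.
      branch 1.2 (add \lnot (q2 \leftrightarrow q6)):
        (q2 \leftrightarrow q6): β-rule — branch into q2, q6  //  \lnot q2, \lnot q6.
          branch 1.2.1 (add q2, q6):
            \lnot (q2 \leftrightarrow q6): β-rule — branch into q2, \lnot q6  //  \lnot q2, q6.
              branch 1.2.1.1 (add q2, \lnot q6):
                × closes — contains both q6 and \lnot q6.
              branch 1.2.1.2 (add \lnot q2, q6):
                × closes — contains both q2 and \lnot q2.
          branch 1.2.2 (add \lnot q2, \lnot q6):
            \lnot (q2 \leftrightarrow q6): β-rule — branch into q2, \lnot q6  //  \lnot q2, q6.
              branch 1.2.2.1 (add q2, \lnot q6):
                × closes — contains both q2 and \lnot q2.
              branch 1.2.2.2 (add \lnot q2, q6):
                × closes — contains both q6 and \lnot q6.
  branch 2 (add q1):
    × closes — contains both q1 and \lnot q1.
All 6 branches close.
Every branch closed, so the negation is unsatisfiable and the formula is valid.

Valid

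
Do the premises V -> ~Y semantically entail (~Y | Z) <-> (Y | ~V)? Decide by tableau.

No

Initial set: {(V -> ~Y); ~((~Y | Z) <-> (Y | ~V))}.
(V -> ~Y): β-rule — branch into ~V  //  ~Y.
  branch 1 (add ~V):
    ~((~Y | Z) <-> (Y | ~V)): β-rule — branch into (~Y | Z), ~(Y | ~V)  //  ~(~Y | Z), (Y | ~V).
      branch 1.1 (add (~Y | Z), ~(Y | ~V)):
        ~(Y | ~V): α-rule — add ~Y, ~~V.
        × closes — contains both V and ~V.
      branch 1.2 (add ~(~Y | Z), (Y | ~V)):
        ~(~Y | Z): α-rule — add ~~Y, ~Z.
        (Y | ~V): β-rule — branch into Y  //  ~V.
          branch 1.2.1 (add Y):
            ○ open, literals {V=false, Y=true, Z=false}.
          branch 1.2.2 (add ~V):
            ○ open, literals {V=false, Y=true, Z=false}.
  branch 2 (add ~Y):
    ~((~Y | Z) <-> (Y | ~V)): β-rule — branch into (~Y | Z), ~(Y | ~V)  //  ~(~Y | Z), (Y | ~V).
      branch 2.1 (add (~Y | Z), ~(Y | ~V)):
        ~(Y | ~V): α-rule — add ~Y, ~~V.
        (~Y | Z): β-rule — branch into ~Y  //  Z.
          branch 2.1.1 (add ~Y):
            ○ open, literals {V=true, Y=false}.
          branch 2.1.2 (add Z):
            ○ open, literals {V=true, Y=false, Z=true}.
      branch 2.2 (add ~(~Y | Z), (Y | ~V)):
        ~(~Y | Z): α-rule — add ~~Y, ~Z.
        × closes — contains both Y and ~Y.
2 branches closed, 4 open.
An open branch gives a countermodel: V=false, Y=true, Z=false (unmentioned atoms arbitrary); the premises hold there but the conclusion fails.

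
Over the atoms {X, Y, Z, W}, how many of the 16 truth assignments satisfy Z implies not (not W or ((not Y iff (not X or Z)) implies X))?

Initial set: {(Z implies not (not W or ((not Y iff (not X or Z)) implies X)))}.
(Z implies not (not W or ((not Y iff (not X or Z)) implies X))): β-rule — branch into not Z  //  not (not W or ((not Y iff (not X or Z)) implies X)).
  branch 1 (add not Z):
    ○ open, literals {Z=F}.
  branch 2 (add not (not W or ((not Y iff (not X or Z)) implies X))):
    not (not W or ((not Y iff (not X or Z)) implies X)): α-rule — add not not W, not ((not Y iff (not X or Z)) implies X).
    not ((not Y iff (not X or Z)) implies X): α-rule — add (not Y iff (not X or Z)), not X.
    (not Y iff (not X or Z)): β-rule — branch into not Y, (not X or Z)  //  not not Y, not (not X or Z).
      branch 2.1 (add not Y, (not X or Z)):
        (not X or Z): β-rule — branch into not X  //  Z.
          branch 2.1.1 (add not X):
            ○ open, literals {W=T, X=F, Y=F}.
          branch 2.1.2 (add Z):
            ○ open, literals {W=T, X=F, Y=F, Z=T}.
      branch 2.2 (add not not Y, not (not X or Z)):
        not (not X or Z): α-rule — add not not X, not Z.
        × closes — contains both X and not X.
1 branch closed, 3 open.
Each open branch fixes some atoms; the unmentioned ones are free. Counting distinct full assignments: branch {Z=F} (X, Y, W) contributes 8 new; branch {W=T, X=F, Y=F} (Z) contributes 1 new; branch {W=T, X=F, Y=F, Z=T} (none free) contributes 0 new. Total: 9.

9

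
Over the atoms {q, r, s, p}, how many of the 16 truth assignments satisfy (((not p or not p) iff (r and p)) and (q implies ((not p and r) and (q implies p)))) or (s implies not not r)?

13

Initial set: {((((not p or not p) iff (r and p)) and (q implies ((not p and r) and (q implies p)))) or (s implies not not r))}.
((((not p or not p) iff (r and p)) and (q implies ((not p and r) and (q implies p)))) or (s implies not not r)): β-rule — branch into (((not p or not p) iff (r and p)) and (q implies ((not p and r) and (q implies p))))  //  (s implies not not r).
  branch 1 (add (((not p or not p) iff (r and p)) and (q implies ((not p and r) and (q implies p))))):
    (((not p or not p) iff (r and p)) and (q implies ((not p and r) and (q implies p)))): α-rule — add ((not p or not p) iff (r and p)), (q implies ((not p and r) and (q implies p))).
    ((not p or not p) iff (r and p)): β-rule — branch into (not p or not p), (r and p)  //  not (not p or not p), not (r and p).
      branch 1.1 (add (not p or not p), (r and p)):
        (r and p): α-rule — add r, p.
        (q implies ((not p and r) and (q implies p))): β-rule — branch into not q  //  ((not p and r) and (q implies p)).
          branch 1.1.1 (add not q):
            (not p or not p): β-rule — branch into not p  //  not p.
              branch 1.1.1.1 (add not p):
                × closes — contains both p and not p.
              branch 1.1.1.2 (add not p):
                × closes — contains both p and not p.
          branch 1.1.2 (add ((not p and r) and (q implies p))):
            ((not p and r) and (q implies p)): α-rule — add (not p and r), (q implies p).
            (not p and r): α-rule — add not p, r.
            × closes — contains both p and not p.
      branch 1.2 (add not (not p or not p), not (r and p)):
        not (not p or not p): α-rule — add not not p, not not p.
        (q implies ((not p and r) and (q implies p))): β-rule — branch into not q  //  ((not p and r) and (q implies p)).
          branch 1.2.1 (add not q):
            not (r and p): β-rule — branch into not r  //  not p.
              branch 1.2.1.1 (add not r):
                ○ open, literals {p=true, q=false, r=false}.
              branch 1.2.1.2 (add not p):
                × closes — contains both p and not p.
          branch 1.2.2 (add ((not p and r) and (q implies p))):
            ((not p and r) and (q implies p)): α-rule — add (not p and r), (q implies p).
            (not p and r): α-rule — add not p, r.
            × closes — contains both p and not p.
  branch 2 (add (s implies not not r)):
    (s implies not not r): β-rule — branch into not s  //  not not r.
      branch 2.1 (add not s):
        ○ open, literals {s=false}.
      branch 2.2 (add not not r):
        not not r: drop double negation, giving r.
        ○ open, literals {r=true}.
5 branches closed, 3 open.
Each open branch fixes some atoms; the unmentioned ones are free. Counting distinct full assignments: branch {p=true, q=false, r=false} (s) contributes 2 new; branch {s=false} (q, r, p) contributes 7 new; branch {r=true} (q, s, p) contributes 4 new. Total: 13.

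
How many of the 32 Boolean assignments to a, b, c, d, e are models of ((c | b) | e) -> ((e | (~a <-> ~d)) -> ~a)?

21

Initial set: {(((c | b) | e) -> ((e | (~a <-> ~d)) -> ~a))}.
(((c | b) | e) -> ((e | (~a <-> ~d)) -> ~a)): β-rule — branch into ~((c | b) | e)  //  ((e | (~a <-> ~d)) -> ~a).
  branch 1 (add ~((c | b) | e)):
    ~((c | b) | e): α-rule — add ~(c | b), ~e.
    ~(c | b): α-rule — add ~c, ~b.
    ○ open, literals {b=F, c=F, e=F}.
  branch 2 (add ((e | (~a <-> ~d)) -> ~a)):
    ((e | (~a <-> ~d)) -> ~a): β-rule — branch into ~(e | (~a <-> ~d))  //  ~a.
      branch 2.1 (add ~(e | (~a <-> ~d))):
        ~(e | (~a <-> ~d)): α-rule — add ~e, ~(~a <-> ~d).
        ~(~a <-> ~d): β-rule — branch into ~a, ~~d  //  ~~a, ~d.
          branch 2.1.1 (add ~a, ~~d):
            ○ open, literals {a=F, d=T, e=F}.
          branch 2.1.2 (add ~~a, ~d):
            ○ open, literals {a=T, d=F, e=F}.
      branch 2.2 (add ~a):
        ○ open, literals {a=F}.
0 branches closed, 4 open.
Each open branch fixes some atoms; the unmentioned ones are free. Counting distinct full assignments: branch {b=F, c=F, e=F} (a, d) contributes 4 new; branch {a=F, d=T, e=F} (b, c) contributes 3 new; branch {a=T, d=F, e=F} (b, c) contributes 3 new; branch {a=F} (b, c, d, e) contributes 11 new. Total: 21.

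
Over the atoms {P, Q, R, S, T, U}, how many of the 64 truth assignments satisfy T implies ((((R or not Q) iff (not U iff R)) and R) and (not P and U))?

Initial set: {(T implies ((((R or not Q) iff (not U iff R)) and R) and (not P and U)))}.
(T implies ((((R or not Q) iff (not U iff R)) and R) and (not P and U))): β-rule — branch into not T  //  ((((R or not Q) iff (not U iff R)) and R) and (not P and U)).
  branch 1 (add not T):
    ○ open, literals {T=F}.
  branch 2 (add ((((R or not Q) iff (not U iff R)) and R) and (not P and U))):
    ((((R or not Q) iff (not U iff R)) and R) and (not P and U)): α-rule — add (((R or not Q) iff (not U iff R)) and R), (not P and U).
    (((R or not Q) iff (not U iff R)) and R): α-rule — add ((R or not Q) iff (not U iff R)), R.
    (not P and U): α-rule — add not P, U.
    ((R or not Q) iff (not U iff R)): β-rule — branch into (R or not Q), (not U iff R)  //  not (R or not Q), not (not U iff R).
      branch 2.1 (add (R or not Q), (not U iff R)):
        (R or not Q): β-rule — branch into R  //  not Q.
          branch 2.1.1 (add R):
            (not U iff R): β-rule — branch into not U, R  //  not not U, not R.
              branch 2.1.1.1 (add not U, R):
                × closes — contains both U and not U.
              branch 2.1.1.2 (add not not U, not R):
                × closes — contains both R and not R.
          branch 2.1.2 (add not Q):
            (not U iff R): β-rule — branch into not U, R  //  not not U, not R.
              branch 2.1.2.1 (add not U, R):
                × closes — contains both U and not U.
              branch 2.1.2.2 (add not not U, not R):
                × closes — contains both R and not R.
      branch 2.2 (add not (R or not Q), not (not U iff R)):
        not (R or not Q): α-rule — add not R, not not Q.
        × closes — contains both R and not R.
5 branches closed, 1 open.
Each open branch fixes some atoms; the unmentioned ones are free. Counting distinct full assignments: branch {T=F} (P, Q, R, S, U) contributes 32 new. Total: 32.

32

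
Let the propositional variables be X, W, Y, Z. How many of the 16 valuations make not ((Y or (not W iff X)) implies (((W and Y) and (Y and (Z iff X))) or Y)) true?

4

Initial set: {not ((Y or (not W iff X)) implies (((W and Y) and (Y and (Z iff X))) or Y))}.
not ((Y or (not W iff X)) implies (((W and Y) and (Y and (Z iff X))) or Y)): α-rule — add (Y or (not W iff X)), not (((W and Y) and (Y and (Z iff X))) or Y).
not (((W and Y) and (Y and (Z iff X))) or Y): α-rule — add not ((W and Y) and (Y and (Z iff X))), not Y.
(Y or (not W iff X)): β-rule — branch into Y  //  (not W iff X).
  branch 1 (add Y):
    × closes — contains both Y and not Y.
  branch 2 (add (not W iff X)):
    not ((W and Y) and (Y and (Z iff X))): β-rule — branch into not (W and Y)  //  not (Y and (Z iff X)).
      branch 2.1 (add not (W and Y)):
        (not W iff X): β-rule — branch into not W, X  //  not not W, not X.
          branch 2.1.1 (add not W, X):
            not (W and Y): β-rule — branch into not W  //  not Y.
              branch 2.1.1.1 (add not W):
                ○ open, literals {W=0, X=1, Y=0}.
              branch 2.1.1.2 (add not Y):
                ○ open, literals {W=0, X=1, Y=0}.
          branch 2.1.2 (add not not W, not X):
            not (W and Y): β-rule — branch into not W  //  not Y.
              branch 2.1.2.1 (add not W):
                × closes — contains both W and not W.
              branch 2.1.2.2 (add not Y):
                ○ open, literals {W=1, X=0, Y=0}.
      branch 2.2 (add not (Y and (Z iff X))):
        (not W iff X): β-rule — branch into not W, X  //  not not W, not X.
          branch 2.2.1 (add not W, X):
            not (Y and (Z iff X)): β-rule — branch into not Y  //  not (Z iff X).
              branch 2.2.1.1 (add not Y):
                ○ open, literals {W=0, X=1, Y=0}.
              branch 2.2.1.2 (add not (Z iff X)):
                not (Z iff X): β-rule — branch into Z, not X  //  not Z, X.
                  branch 2.2.1.2.1 (add Z, not X):
                    × closes — contains both X and not X.
                  branch 2.2.1.2.2 (add not Z, X):
                    ○ open, literals {W=0, X=1, Y=0, Z=0}.
          branch 2.2.2 (add not not W, not X):
            not (Y and (Z iff X)): β-rule — branch into not Y  //  not (Z iff X).
              branch 2.2.2.1 (add not Y):
                ○ open, literals {W=1, X=0, Y=0}.
              branch 2.2.2.2 (add not (Z iff X)):
                not (Z iff X): β-rule — branch into Z, not X  //  not Z, X.
                  branch 2.2.2.2.1 (add Z, not X):
                    ○ open, literals {W=1, X=0, Y=0, Z=1}.
                  branch 2.2.2.2.2 (add not Z, X):
                    × closes — contains both X and not X.
4 branches closed, 7 open.
Each open branch fixes some atoms; the unmentioned ones are free. Counting distinct full assignments: branch {W=0, X=1, Y=0} (Z) contributes 2 new; branch {W=0, X=1, Y=0} (Z) contributes 0 new; branch {W=1, X=0, Y=0} (Z) contributes 2 new; branch {W=0, X=1, Y=0} (Z) contributes 0 new; branch {W=0, X=1, Y=0, Z=0} (none free) contributes 0 new; branch {W=1, X=0, Y=0} (Z) contributes 0 new; branch {W=1, X=0, Y=0, Z=1} (none free) contributes 0 new. Total: 4.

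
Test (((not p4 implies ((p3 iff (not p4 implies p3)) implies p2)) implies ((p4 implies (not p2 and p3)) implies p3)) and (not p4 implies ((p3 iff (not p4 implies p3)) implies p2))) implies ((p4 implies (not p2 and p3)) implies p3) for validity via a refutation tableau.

Assume the negation and expand:
Initial set: {F ((((not p4 implies ((p3 iff (not p4 implies p3)) implies p2)) implies ((p4 implies (not p2 and p3)) implies p3)) and (not p4 implies ((p3 iff (not p4 implies p3)) implies p2))) implies ((p4 implies (not p2 and p3)) implies p3))}.
F ((((not p4 implies ((p3 iff (not p4 implies p3)) implies p2)) implies ((p4 implies (not p2 and p3)) implies p3)) and (not p4 implies ((p3 iff (not p4 implies p3)) implies p2))) implies ((p4 implies (not p2 and p3)) implies p3)): α-rule — add T (((not p4 implies ((p3 iff (not p4 implies p3)) implies p2)) implies ((p4 implies (not p2 and p3)) implies p3)) and (not p4 implies ((p3 iff (not p4 implies p3)) implies p2))), F ((p4 implies (not p2 and p3)) implies p3).
T (((not p4 implies ((p3 iff (not p4 implies p3)) implies p2)) implies ((p4 implies (not p2 and p3)) implies p3)) and (not p4 implies ((p3 iff (not p4 implies p3)) implies p2))): α-rule — add T ((not p4 implies ((p3 iff (not p4 implies p3)) implies p2)) implies ((p4 implies (not p2 and p3)) implies p3)), T (not p4 implies ((p3 iff (not p4 implies p3)) implies p2)).
F ((p4 implies (not p2 and p3)) implies p3): α-rule — add T (p4 implies (not p2 and p3)), F p3.
T ((not p4 implies ((p3 iff (not p4 implies p3)) implies p2)) implies ((p4 implies (not p2 and p3)) implies p3)): β-rule — branch into F (not p4 implies ((p3 iff (not p4 implies p3)) implies p2))  //  T ((p4 implies (not p2 and p3)) implies p3).
  branch 1 (add F (not p4 implies ((p3 iff (not p4 implies p3)) implies p2))):
    F (not p4 implies ((p3 iff (not p4 implies p3)) implies p2)): α-rule — add T not p4, F ((p3 iff (not p4 implies p3)) implies p2).
    F ((p3 iff (not p4 implies p3)) implies p2): α-rule — add T (p3 iff (not p4 implies p3)), F p2.
    T (not p4 implies ((p3 iff (not p4 implies p3)) implies p2)): β-rule — branch into F not p4  //  T ((p3 iff (not p4 implies p3)) implies p2).
      branch 1.1 (add F not p4):
        × closes — contains both p4 and not p4.
      branch 1.2 (add T ((p3 iff (not p4 implies p3)) implies p2)):
        T (p4 implies (not p2 and p3)): β-rule — branch into F p4  //  T (not p2 and p3).
          branch 1.2.1 (add F p4):
            T (p3 iff (not p4 implies p3)): β-rule — branch into T p3, T (not p4 implies p3)  //  F p3, F (not p4 implies p3).
              branch 1.2.1.1 (add T p3, T (not p4 implies p3)):
                × closes — contains both p3 and not p3.
              branch 1.2.1.2 (add F p3, F (not p4 implies p3)):
                F (not p4 implies p3): α-rule — add T not p4, F p3.
                T ((p3 iff (not p4 implies p3)) implies p2): β-rule — branch into F (p3 iff (not p4 implies p3))  //  T p2.
                  branch 1.2.1.2.1 (add F (p3 iff (not p4 implies p3))):
                    F (p3 iff (not p4 implies p3)): β-rule — branch into T p3, F (not p4 implies p3)  //  F p3, T (not p4 implies p3).
                      branch 1.2.1.2.1.1 (add T p3, F (not p4 implies p3)):
                        × closes — contains both p3 and not p3.
                      branch 1.2.1.2.1.2 (add F p3, T (not p4 implies p3)):
                        T (not p4 implies p3): β-rule — branch into F not p4  //  T p3.
                          branch 1.2.1.2.1.2.1 (add F not p4):
                            × closes — contains both p4 and not p4.
                          branch 1.2.1.2.1.2.2 (add T p3):
                            × closes — contains both p3 and not p3.
                  branch 1.2.1.2.2 (add T p2):
                    × closes — contains both p2 and not p2.
          branch 1.2.2 (add T (not p2 and p3)):
            T (not p2 and p3): α-rule — add T not p2, T p3.
            × closes — contains both p3 and not p3.
  branch 2 (add T ((p4 implies (not p2 and p3)) implies p3)):
    T (not p4 implies ((p3 iff (not p4 implies p3)) implies p2)): β-rule — branch into F not p4  //  T ((p3 iff (not p4 implies p3)) implies p2).
      branch 2.1 (add F not p4):
        T (p4 implies (not p2 and p3)): β-rule — branch into F p4  //  T (not p2 and p3).
          branch 2.1.1 (add F p4):
            × closes — contains both p4 and not p4.
          branch 2.1.2 (add T (not p2 and p3)):
            T (not p2 and p3): α-rule — add T not p2, T p3.
            × closes — contains both p3 and not p3.
      branch 2.2 (add T ((p3 iff (not p4 implies p3)) implies p2)):
        T (p4 implies (not p2 and p3)): β-rule — branch into F p4  //  T (not p2 and p3).
          branch 2.2.1 (add F p4):
            T ((p4 implies (not p2 and p3)) implies p3): β-rule — branch into F (p4 implies (not p2 and p3))  //  T p3.
              branch 2.2.1.1 (add F (p4 implies (not p2 and p3))):
                F (p4 implies (not p2 and p3)): α-rule — add T p4, F (not p2 and p3).
                × closes — contains both p4 and not p4.
              branch 2.2.1.2 (add T p3):
                × closes — contains both p3 and not p3.
          branch 2.2.2 (add T (not p2 and p3)):
            T (not p2 and p3): α-rule — add T not p2, T p3.
            × closes — contains both p3 and not p3.
All 12 branches close.
Every branch closed, so the negation is unsatisfiable and the formula is valid.

Valid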